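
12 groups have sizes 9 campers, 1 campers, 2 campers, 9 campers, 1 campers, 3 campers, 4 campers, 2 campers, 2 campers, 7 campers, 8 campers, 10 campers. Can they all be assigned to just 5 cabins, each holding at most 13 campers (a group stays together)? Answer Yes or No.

Yes

A valid assignment using 5 cabins:
  cabin 1: 10 + 3 = 13
  cabin 2: 9 + 4 = 13
  cabin 3: 9 + 2 + 2 = 13
  cabin 4: 8 + 2 + 1 + 1 = 12
  cabin 5: 7 = 7
Every load is within 13 campers, so 5 cabins suffice.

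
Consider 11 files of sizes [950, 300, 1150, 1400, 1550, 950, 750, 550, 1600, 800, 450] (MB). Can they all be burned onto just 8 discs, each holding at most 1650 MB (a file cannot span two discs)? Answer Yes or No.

Yes

A valid assignment using 7 discs:
  disc 1: 1600 = 1600
  disc 2: 1550 = 1550
  disc 3: 1400 = 1400
  disc 4: 1150 + 450 = 1600
  disc 5: 950 + 550 = 1500
  disc 6: 950 + 300 = 1250
  disc 7: 800 + 750 = 1550
That uses only 7 ≤ 8, so 8 discs are enough.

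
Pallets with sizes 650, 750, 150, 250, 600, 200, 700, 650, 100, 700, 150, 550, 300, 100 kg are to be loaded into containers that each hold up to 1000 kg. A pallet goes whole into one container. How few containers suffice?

Total = 750 + 700 + 700 + 650 + 650 + 600 + 550 + 300 + 250 + 200 + 150 + 150 + 100 + 100 = 5850 kg.
Lower bound: ⌈5850/1000⌉ = 6 containers.
Also, 7 pallets each exceed 500 kg, and no two of those can share a container, so at least 7 containers are needed.
A packing using 7 containers:
  container 1: 750 + 250 = 1000
  container 2: 700 + 300 = 1000
  container 3: 700 + 200 + 100 = 1000
  container 4: 650 + 150 + 150 = 950
  container 5: 650 + 100 = 750
  container 6: 600 = 600
  container 7: 550 = 550
This matches the lower bound, so 7 is optimal.

7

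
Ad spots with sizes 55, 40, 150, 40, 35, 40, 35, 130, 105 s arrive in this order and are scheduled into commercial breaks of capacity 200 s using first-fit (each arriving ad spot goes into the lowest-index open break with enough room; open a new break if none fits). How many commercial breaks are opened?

4

  55 → break 1 (new)  [load 55/200]
  40 → break 1  [load 95/200]
  150 → break 2 (new)  [load 150/200]
  40 → break 1  [load 135/200]
  35 → break 1  [load 170/200]
  40 → break 2  [load 190/200]
  35 → break 3 (new)  [load 35/200]
  130 → break 3  [load 165/200]
  105 → break 4 (new)  [load 105/200]
4 commercial breaks opened.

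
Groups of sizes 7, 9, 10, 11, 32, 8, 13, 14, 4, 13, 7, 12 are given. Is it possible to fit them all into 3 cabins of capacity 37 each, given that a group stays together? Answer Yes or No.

Total = 140; ⌈140/37⌉ = 4.
At least 4 cabins are required, but only 3 are allowed.

No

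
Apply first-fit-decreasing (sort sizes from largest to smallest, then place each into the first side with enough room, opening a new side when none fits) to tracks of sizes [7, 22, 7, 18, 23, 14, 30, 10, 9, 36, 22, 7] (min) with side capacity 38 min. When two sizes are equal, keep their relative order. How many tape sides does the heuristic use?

6

Sorted descending: 36, 30, 23, 22, 22, 18, 14, 10, 9, 7, 7, 7.
  36 → side 1 (new)  [load 36/38]
  30 → side 2 (new)  [load 30/38]
  23 → side 3 (new)  [load 23/38]
  22 → side 4 (new)  [load 22/38]
  22 → side 5 (new)  [load 22/38]
  18 → side 6 (new)  [load 18/38]
  14 → side 3  [load 37/38]
  10 → side 4  [load 32/38]
  9 → side 5  [load 31/38]
  7 → side 2  [load 37/38]
  7 → side 5  [load 38/38]
  7 → side 6  [load 25/38]
6 tape sides opened.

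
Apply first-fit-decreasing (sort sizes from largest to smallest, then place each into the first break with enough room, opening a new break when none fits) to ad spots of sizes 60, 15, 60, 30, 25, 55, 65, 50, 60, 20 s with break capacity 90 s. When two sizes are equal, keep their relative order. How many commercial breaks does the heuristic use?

6

Sorted descending: 65, 60, 60, 60, 55, 50, 30, 25, 20, 15.
  65 → break 1 (new)  [load 65/90]
  60 → break 2 (new)  [load 60/90]
  60 → break 3 (new)  [load 60/90]
  60 → break 4 (new)  [load 60/90]
  55 → break 5 (new)  [load 55/90]
  50 → break 6 (new)  [load 50/90]
  30 → break 2  [load 90/90]
  25 → break 1  [load 90/90]
  20 → break 3  [load 80/90]
  15 → break 4  [load 75/90]
6 commercial breaks opened.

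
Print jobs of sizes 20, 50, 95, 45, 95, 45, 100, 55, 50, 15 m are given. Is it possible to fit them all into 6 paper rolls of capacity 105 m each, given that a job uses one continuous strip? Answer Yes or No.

Yes

A valid assignment using 6 paper rolls:
  roll 1: 100 = 100
  roll 2: 95 = 95
  roll 3: 95 = 95
  roll 4: 55 + 50 = 105
  roll 5: 50 + 45 = 95
  roll 6: 45 + 20 + 15 = 80
Every load is within 105 m, so 6 paper rolls suffice.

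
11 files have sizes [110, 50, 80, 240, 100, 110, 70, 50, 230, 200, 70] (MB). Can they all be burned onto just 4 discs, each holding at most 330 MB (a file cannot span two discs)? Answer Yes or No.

No

Total = 1310 MB; ⌈1310/330⌉ = 4.
The bound of 4 does not rule out 4, but exhaustive search shows no assignment into 4 discs of capacity 330 MB exists — the minimum is 5.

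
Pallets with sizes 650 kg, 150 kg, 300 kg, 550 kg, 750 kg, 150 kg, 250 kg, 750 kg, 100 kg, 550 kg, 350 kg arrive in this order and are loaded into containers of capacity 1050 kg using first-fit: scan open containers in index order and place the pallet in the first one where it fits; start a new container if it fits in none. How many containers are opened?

5

  650 → container 1 (new)  [load 650/1050]
  150 → container 1  [load 800/1050]
  300 → container 2 (new)  [load 300/1050]
  550 → container 2  [load 850/1050]
  750 → container 3 (new)  [load 750/1050]
  150 → container 1  [load 950/1050]
  250 → container 3  [load 1000/1050]
  750 → container 4 (new)  [load 750/1050]
  100 → container 1  [load 1050/1050]
  550 → container 5 (new)  [load 550/1050]
  350 → container 5  [load 900/1050]
5 containers opened.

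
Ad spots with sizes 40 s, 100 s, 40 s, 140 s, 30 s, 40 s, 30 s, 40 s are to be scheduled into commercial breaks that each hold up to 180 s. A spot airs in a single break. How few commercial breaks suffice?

3

Total = 140 + 100 + 40 + 40 + 40 + 40 + 30 + 30 = 460 s.
Lower bound: ⌈460/180⌉ = 3 commercial breaks.
A packing using 3 commercial breaks:
  break 1: 140 + 40 = 180
  break 2: 100 + 40 + 40 = 180
  break 3: 40 + 30 + 30 = 100
This matches the lower bound, so 3 is optimal.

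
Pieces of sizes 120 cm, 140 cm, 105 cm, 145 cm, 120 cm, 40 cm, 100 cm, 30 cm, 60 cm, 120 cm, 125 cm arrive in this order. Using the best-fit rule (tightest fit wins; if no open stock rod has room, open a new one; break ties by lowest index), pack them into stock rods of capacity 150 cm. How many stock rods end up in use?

9

  120 → stock rod 1 (new)  [load 120/150]
  140 → stock rod 2 (new)  [load 140/150]
  105 → stock rod 3 (new)  [load 105/150]
  145 → stock rod 4 (new)  [load 145/150]
  120 → stock rod 5 (new)  [load 120/150]
  40 → stock rod 3  [load 145/150]
  100 → stock rod 6 (new)  [load 100/150]
  30 → stock rod 1  [load 150/150]
  60 → stock rod 7 (new)  [load 60/150]
  120 → stock rod 8 (new)  [load 120/150]
  125 → stock rod 9 (new)  [load 125/150]
9 stock rods opened.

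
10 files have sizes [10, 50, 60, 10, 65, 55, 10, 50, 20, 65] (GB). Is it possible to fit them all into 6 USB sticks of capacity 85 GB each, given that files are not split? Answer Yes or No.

A valid assignment using 6 USB sticks:
  USB stick 1: 65 + 20 = 85
  USB stick 2: 65 + 10 + 10 = 85
  USB stick 3: 60 + 10 = 70
  USB stick 4: 55 = 55
  USB stick 5: 50 = 50
  USB stick 6: 50 = 50
Every load is within 85 GB, so 6 USB sticks suffice.

Yes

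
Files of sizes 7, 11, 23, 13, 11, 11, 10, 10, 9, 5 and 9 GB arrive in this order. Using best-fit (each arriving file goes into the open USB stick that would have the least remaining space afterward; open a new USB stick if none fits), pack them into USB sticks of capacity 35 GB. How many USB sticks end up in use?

  7 → USB stick 1 (new)  [load 7/35]
  11 → USB stick 1  [load 18/35]
  23 → USB stick 2 (new)  [load 23/35]
  13 → USB stick 1  [load 31/35]
  11 → USB stick 2  [load 34/35]
  11 → USB stick 3 (new)  [load 11/35]
  10 → USB stick 3  [load 21/35]
  10 → USB stick 3  [load 31/35]
  9 → USB stick 4 (new)  [load 9/35]
  5 → USB stick 4  [load 14/35]
  9 → USB stick 4  [load 23/35]
4 USB sticks opened.

4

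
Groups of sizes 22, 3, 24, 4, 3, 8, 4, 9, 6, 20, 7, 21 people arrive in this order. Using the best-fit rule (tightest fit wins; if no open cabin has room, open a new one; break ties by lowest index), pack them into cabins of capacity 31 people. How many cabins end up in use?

  22 → cabin 1 (new)  [load 22/31]
  3 → cabin 1  [load 25/31]
  24 → cabin 2 (new)  [load 24/31]
  4 → cabin 1  [load 29/31]
  3 → cabin 2  [load 27/31]
  8 → cabin 3 (new)  [load 8/31]
  4 → cabin 2  [load 31/31]
  9 → cabin 3  [load 17/31]
  6 → cabin 3  [load 23/31]
  20 → cabin 4 (new)  [load 20/31]
  7 → cabin 3  [load 30/31]
  21 → cabin 5 (new)  [load 21/31]
5 cabins opened.

5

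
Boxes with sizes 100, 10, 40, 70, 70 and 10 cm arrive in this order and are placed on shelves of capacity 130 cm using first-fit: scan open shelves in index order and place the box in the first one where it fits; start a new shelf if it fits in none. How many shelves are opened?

3

  100 → shelf 1 (new)  [load 100/130]
  10 → shelf 1  [load 110/130]
  40 → shelf 2 (new)  [load 40/130]
  70 → shelf 2  [load 110/130]
  70 → shelf 3 (new)  [load 70/130]
  10 → shelf 1  [load 120/130]
3 shelves opened.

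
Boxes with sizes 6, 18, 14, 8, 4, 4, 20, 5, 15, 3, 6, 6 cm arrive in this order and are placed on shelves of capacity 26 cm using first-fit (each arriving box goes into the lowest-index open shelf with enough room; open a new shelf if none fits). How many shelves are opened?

  6 → shelf 1 (new)  [load 6/26]
  18 → shelf 1  [load 24/26]
  14 → shelf 2 (new)  [load 14/26]
  8 → shelf 2  [load 22/26]
  4 → shelf 2  [load 26/26]
  4 → shelf 3 (new)  [load 4/26]
  20 → shelf 3  [load 24/26]
  5 → shelf 4 (new)  [load 5/26]
  15 → shelf 4  [load 20/26]
  3 → shelf 4  [load 23/26]
  6 → shelf 5 (new)  [load 6/26]
  6 → shelf 5  [load 12/26]
5 shelves opened.

5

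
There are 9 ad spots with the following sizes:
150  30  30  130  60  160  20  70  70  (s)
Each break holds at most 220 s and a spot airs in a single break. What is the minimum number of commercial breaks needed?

Total = 160 + 150 + 130 + 70 + 70 + 60 + 30 + 30 + 20 = 720 s.
Lower bound: ⌈720/220⌉ = 4 commercial breaks.
A packing using 4 commercial breaks:
  break 1: 160 + 60 = 220
  break 2: 150 + 70 = 220
  break 3: 130 + 70 + 20 = 220
  break 4: 30 + 30 = 60
This matches the lower bound, so 4 is optimal.

4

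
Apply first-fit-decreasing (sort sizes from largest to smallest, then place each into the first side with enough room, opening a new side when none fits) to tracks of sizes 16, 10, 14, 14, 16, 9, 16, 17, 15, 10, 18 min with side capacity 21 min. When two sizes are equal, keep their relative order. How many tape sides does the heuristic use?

10

Sorted descending: 18, 17, 16, 16, 16, 15, 14, 14, 10, 10, 9.
  18 → side 1 (new)  [load 18/21]
  17 → side 2 (new)  [load 17/21]
  16 → side 3 (new)  [load 16/21]
  16 → side 4 (new)  [load 16/21]
  16 → side 5 (new)  [load 16/21]
  15 → side 6 (new)  [load 15/21]
  14 → side 7 (new)  [load 14/21]
  14 → side 8 (new)  [load 14/21]
  10 → side 9 (new)  [load 10/21]
  10 → side 9  [load 20/21]
  9 → side 10 (new)  [load 9/21]
10 tape sides opened.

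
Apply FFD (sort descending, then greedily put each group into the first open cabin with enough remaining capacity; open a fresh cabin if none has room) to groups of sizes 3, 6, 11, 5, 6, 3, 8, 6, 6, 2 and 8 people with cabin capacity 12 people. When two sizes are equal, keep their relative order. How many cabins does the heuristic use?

Sorted descending: 11, 8, 8, 6, 6, 6, 6, 5, 3, 3, 2.
  11 → cabin 1 (new)  [load 11/12]
  8 → cabin 2 (new)  [load 8/12]
  8 → cabin 3 (new)  [load 8/12]
  6 → cabin 4 (new)  [load 6/12]
  6 → cabin 4  [load 12/12]
  6 → cabin 5 (new)  [load 6/12]
  6 → cabin 5  [load 12/12]
  5 → cabin 6 (new)  [load 5/12]
  3 → cabin 2  [load 11/12]
  3 → cabin 3  [load 11/12]
  2 → cabin 6  [load 7/12]
6 cabins opened.

6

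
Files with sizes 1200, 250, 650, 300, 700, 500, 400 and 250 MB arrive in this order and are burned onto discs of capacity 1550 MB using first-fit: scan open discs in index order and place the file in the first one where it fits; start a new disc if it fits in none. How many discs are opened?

3

  1200 → disc 1 (new)  [load 1200/1550]
  250 → disc 1  [load 1450/1550]
  650 → disc 2 (new)  [load 650/1550]
  300 → disc 2  [load 950/1550]
  700 → disc 3 (new)  [load 700/1550]
  500 → disc 2  [load 1450/1550]
  400 → disc 3  [load 1100/1550]
  250 → disc 3  [load 1350/1550]
3 discs opened.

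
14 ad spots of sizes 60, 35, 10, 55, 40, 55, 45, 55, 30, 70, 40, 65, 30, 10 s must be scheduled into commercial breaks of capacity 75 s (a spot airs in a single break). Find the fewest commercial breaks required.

Total = 70 + 65 + 60 + 55 + 55 + 55 + 45 + 40 + 40 + 35 + 30 + 30 + 10 + 10 = 600 s.
Lower bound: ⌈600/75⌉ = 8 commercial breaks.
Also, 9 ad spots each exceed 75/2 s, and no two of those can share a break, so at least 9 commercial breaks are needed.
A packing using 9 commercial breaks:
  break 1: 70 = 70
  break 2: 65 + 10 = 75
  break 3: 60 + 10 = 70
  break 4: 55 = 55
  break 5: 55 = 55
  break 6: 55 = 55
  break 7: 45 + 30 = 75
  break 8: 40 + 35 = 75
  break 9: 40 + 30 = 70
This matches the lower bound, so 9 is optimal.

9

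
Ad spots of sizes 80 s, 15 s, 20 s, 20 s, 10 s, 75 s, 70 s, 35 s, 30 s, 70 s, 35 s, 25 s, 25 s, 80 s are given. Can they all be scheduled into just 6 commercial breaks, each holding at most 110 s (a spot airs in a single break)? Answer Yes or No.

Yes

A valid assignment using 6 commercial breaks:
  break 1: 80 + 30 = 110
  break 2: 80 + 25 = 105
  break 3: 75 + 35 = 110
  break 4: 70 + 35 = 105
  break 5: 70 + 25 + 15 = 110
  break 6: 20 + 20 + 10 = 50
Every load is within 110 s, so 6 commercial breaks suffice.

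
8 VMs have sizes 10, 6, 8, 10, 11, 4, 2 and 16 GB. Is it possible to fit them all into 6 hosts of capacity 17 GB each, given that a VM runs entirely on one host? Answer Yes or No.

Yes

A valid assignment using 5 hosts:
  host 1: 16 = 16
  host 2: 11 + 6 = 17
  host 3: 10 + 4 + 2 = 16
  host 4: 10 = 10
  host 5: 8 = 8
That uses only 5 ≤ 6, so 6 hosts are enough.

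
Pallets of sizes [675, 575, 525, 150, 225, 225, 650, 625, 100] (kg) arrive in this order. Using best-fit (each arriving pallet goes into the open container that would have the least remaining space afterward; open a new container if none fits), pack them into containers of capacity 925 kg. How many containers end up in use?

  675 → container 1 (new)  [load 675/925]
  575 → container 2 (new)  [load 575/925]
  525 → container 3 (new)  [load 525/925]
  150 → container 1  [load 825/925]
  225 → container 2  [load 800/925]
  225 → container 3  [load 750/925]
  650 → container 4 (new)  [load 650/925]
  625 → container 5 (new)  [load 625/925]
  100 → container 1  [load 925/925]
5 containers opened.

5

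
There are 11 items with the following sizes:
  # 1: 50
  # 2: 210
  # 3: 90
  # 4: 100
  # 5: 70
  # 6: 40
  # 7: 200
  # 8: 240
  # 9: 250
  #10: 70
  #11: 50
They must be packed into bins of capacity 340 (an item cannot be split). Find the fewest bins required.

Total = 250 + 240 + 210 + 200 + 100 + 90 + 70 + 70 + 50 + 50 + 40 = 1370.
Lower bound: ⌈1370/340⌉ = 5 bins.
A packing using 5 bins:
  bin 1: 250 + 90 = 340
  bin 2: 240 + 100 = 340
  bin 3: 210 + 70 + 50 = 330
  bin 4: 200 + 70 + 50 = 320
  bin 5: 40 = 40
This matches the lower bound, so 5 is optimal.

5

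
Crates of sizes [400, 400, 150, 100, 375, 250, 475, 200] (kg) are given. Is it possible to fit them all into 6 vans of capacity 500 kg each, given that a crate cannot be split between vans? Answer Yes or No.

Yes

A valid assignment using 6 vans:
  van 1: 475 = 475
  van 2: 400 + 100 = 500
  van 3: 400 = 400
  van 4: 375 = 375
  van 5: 250 + 200 = 450
  van 6: 150 = 150
Every load is within 500 kg, so 6 vans suffice.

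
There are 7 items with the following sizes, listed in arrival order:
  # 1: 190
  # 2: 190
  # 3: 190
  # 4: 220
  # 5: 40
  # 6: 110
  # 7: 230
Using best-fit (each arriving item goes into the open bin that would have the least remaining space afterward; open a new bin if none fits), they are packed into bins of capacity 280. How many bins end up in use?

  190 → bin 1 (new)  [load 190/280]
  190 → bin 2 (new)  [load 190/280]
  190 → bin 3 (new)  [load 190/280]
  220 → bin 4 (new)  [load 220/280]
  40 → bin 4  [load 260/280]
  110 → bin 5 (new)  [load 110/280]
  230 → bin 6 (new)  [load 230/280]
6 bins opened.

6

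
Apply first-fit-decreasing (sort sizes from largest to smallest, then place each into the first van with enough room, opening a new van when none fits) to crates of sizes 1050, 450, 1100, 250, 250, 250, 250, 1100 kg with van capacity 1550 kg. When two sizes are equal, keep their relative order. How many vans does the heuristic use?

Sorted descending: 1100, 1100, 1050, 450, 250, 250, 250, 250.
  1100 → van 1 (new)  [load 1100/1550]
  1100 → van 2 (new)  [load 1100/1550]
  1050 → van 3 (new)  [load 1050/1550]
  450 → van 1  [load 1550/1550]
  250 → van 2  [load 1350/1550]
  250 → van 3  [load 1300/1550]
  250 → van 3  [load 1550/1550]
  250 → van 4 (new)  [load 250/1550]
4 vans opened.

4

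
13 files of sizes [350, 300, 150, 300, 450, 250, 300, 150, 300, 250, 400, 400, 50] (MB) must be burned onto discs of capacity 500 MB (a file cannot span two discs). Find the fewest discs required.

Total = 450 + 400 + 400 + 350 + 300 + 300 + 300 + 300 + 250 + 250 + 150 + 150 + 50 = 3650 MB.
Lower bound: ⌈3650/500⌉ = 8 discs.
A packing using 9 discs:
  disc 1: 450 + 50 = 500
  disc 2: 400 = 400
  disc 3: 400 = 400
  disc 4: 350 + 150 = 500
  disc 5: 300 + 150 = 450
  disc 6: 300 = 300
  disc 7: 300 = 300
  disc 8: 300 = 300
  disc 9: 250 + 250 = 500
No arrangement into 8 discs stays within capacity, so 9 is optimal.

9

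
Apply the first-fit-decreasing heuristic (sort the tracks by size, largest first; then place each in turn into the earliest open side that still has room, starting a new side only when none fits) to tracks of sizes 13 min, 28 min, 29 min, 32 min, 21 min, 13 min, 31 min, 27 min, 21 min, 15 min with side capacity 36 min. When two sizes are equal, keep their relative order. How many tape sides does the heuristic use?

Sorted descending: 32, 31, 29, 28, 27, 21, 21, 15, 13, 13.
  32 → side 1 (new)  [load 32/36]
  31 → side 2 (new)  [load 31/36]
  29 → side 3 (new)  [load 29/36]
  28 → side 4 (new)  [load 28/36]
  27 → side 5 (new)  [load 27/36]
  21 → side 6 (new)  [load 21/36]
  21 → side 7 (new)  [load 21/36]
  15 → side 6  [load 36/36]
  13 → side 7  [load 34/36]
  13 → side 8 (new)  [load 13/36]
8 tape sides opened.

8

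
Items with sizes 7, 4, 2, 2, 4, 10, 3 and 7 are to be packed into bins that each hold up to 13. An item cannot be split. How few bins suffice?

3

Total = 10 + 7 + 7 + 4 + 4 + 3 + 2 + 2 = 39.
Lower bound: ⌈39/13⌉ = 3 bins.
A packing using 3 bins:
  bin 1: 10 + 3 = 13
  bin 2: 7 + 4 + 2 = 13
  bin 3: 7 + 4 + 2 = 13
This matches the lower bound, so 3 is optimal.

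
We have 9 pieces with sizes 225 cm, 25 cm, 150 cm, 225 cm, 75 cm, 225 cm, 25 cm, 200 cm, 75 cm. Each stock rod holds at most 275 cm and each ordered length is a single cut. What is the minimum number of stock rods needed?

5

Total = 225 + 225 + 225 + 200 + 150 + 75 + 75 + 25 + 25 = 1225 cm.
Lower bound: ⌈1225/275⌉ = 5 stock rods.
A packing using 5 stock rods:
  stock rod 1: 225 + 25 + 25 = 275
  stock rod 2: 225 = 225
  stock rod 3: 225 = 225
  stock rod 4: 200 + 75 = 275
  stock rod 5: 150 + 75 = 225
This matches the lower bound, so 5 is optimal.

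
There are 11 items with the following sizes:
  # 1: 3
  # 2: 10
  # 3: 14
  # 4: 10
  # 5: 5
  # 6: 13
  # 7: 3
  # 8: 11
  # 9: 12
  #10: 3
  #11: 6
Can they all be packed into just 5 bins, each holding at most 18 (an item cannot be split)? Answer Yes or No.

No

Total = 90; ⌈90/18⌉ = 5.
6 items each exceed half the capacity and cannot share a bin, forcing at least 6 bins.
At least 6 bins are required, but only 5 are allowed.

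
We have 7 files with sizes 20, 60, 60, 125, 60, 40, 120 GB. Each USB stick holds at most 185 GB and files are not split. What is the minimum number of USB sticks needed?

3

Total = 125 + 120 + 60 + 60 + 60 + 40 + 20 = 485 GB.
Lower bound: ⌈485/185⌉ = 3 USB sticks.
A packing using 3 USB sticks:
  USB stick 1: 125 + 60 = 185
  USB stick 2: 120 + 60 = 180
  USB stick 3: 60 + 40 + 20 = 120
This matches the lower bound, so 3 is optimal.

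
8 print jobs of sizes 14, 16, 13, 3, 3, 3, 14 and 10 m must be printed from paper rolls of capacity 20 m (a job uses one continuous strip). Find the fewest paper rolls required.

5

Total = 16 + 14 + 14 + 13 + 10 + 3 + 3 + 3 = 76 m.
Lower bound: ⌈76/20⌉ = 4 paper rolls.
A packing using 5 paper rolls:
  roll 1: 16 + 3 = 19
  roll 2: 14 + 3 + 3 = 20
  roll 3: 14 = 14
  roll 4: 13 = 13
  roll 5: 10 = 10
No arrangement into 4 paper rolls stays within capacity, so 5 is optimal.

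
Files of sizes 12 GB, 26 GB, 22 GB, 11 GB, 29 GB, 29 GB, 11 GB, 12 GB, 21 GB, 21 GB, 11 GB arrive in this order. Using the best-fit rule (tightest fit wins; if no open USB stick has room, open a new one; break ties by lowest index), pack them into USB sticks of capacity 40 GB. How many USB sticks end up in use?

  12 → USB stick 1 (new)  [load 12/40]
  26 → USB stick 1  [load 38/40]
  22 → USB stick 2 (new)  [load 22/40]
  11 → USB stick 2  [load 33/40]
  29 → USB stick 3 (new)  [load 29/40]
  29 → USB stick 4 (new)  [load 29/40]
  11 → USB stick 3  [load 40/40]
  12 → USB stick 5 (new)  [load 12/40]
  21 → USB stick 5  [load 33/40]
  21 → USB stick 6 (new)  [load 21/40]
  11 → USB stick 4  [load 40/40]
6 USB sticks opened.

6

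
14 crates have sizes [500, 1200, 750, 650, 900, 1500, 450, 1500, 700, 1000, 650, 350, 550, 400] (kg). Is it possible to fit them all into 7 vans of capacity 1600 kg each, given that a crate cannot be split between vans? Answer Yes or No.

No

Total = 11100 kg; ⌈11100/1600⌉ = 7.
The bound of 7 does not rule out 7, but exhaustive search shows no assignment into 7 vans of capacity 1600 kg exists — the minimum is 8.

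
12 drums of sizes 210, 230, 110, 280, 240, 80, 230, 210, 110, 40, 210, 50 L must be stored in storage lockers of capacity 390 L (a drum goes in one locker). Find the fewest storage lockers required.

7

Total = 280 + 240 + 230 + 230 + 210 + 210 + 210 + 110 + 110 + 80 + 50 + 40 = 2000 L.
Lower bound: ⌈2000/390⌉ = 6 storage lockers.
Also, 7 drums each exceed 195 L, and no two of those can share a locker, so at least 7 storage lockers are needed.
A packing using 7 storage lockers:
  locker 1: 280 + 110 = 390
  locker 2: 240 + 110 + 40 = 390
  locker 3: 230 + 80 + 50 = 360
  locker 4: 230 = 230
  locker 5: 210 = 210
  locker 6: 210 = 210
  locker 7: 210 = 210
This matches the lower bound, so 7 is optimal.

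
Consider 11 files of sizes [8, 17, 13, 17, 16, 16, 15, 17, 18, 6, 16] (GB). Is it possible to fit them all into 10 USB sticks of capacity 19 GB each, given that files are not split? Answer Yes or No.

Yes

A valid assignment using 10 USB sticks:
  USB stick 1: 18 = 18
  USB stick 2: 17 = 17
  USB stick 3: 17 = 17
  USB stick 4: 17 = 17
  USB stick 5: 16 = 16
  USB stick 6: 16 = 16
  USB stick 7: 16 = 16
  USB stick 8: 15 = 15
  USB stick 9: 13 + 6 = 19
  USB stick 10: 8 = 8
Every load is within 19 GB, so 10 USB sticks suffice.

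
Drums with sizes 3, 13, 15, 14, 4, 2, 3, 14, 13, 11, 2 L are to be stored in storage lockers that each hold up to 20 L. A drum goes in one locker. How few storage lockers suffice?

Total = 15 + 14 + 14 + 13 + 13 + 11 + 4 + 3 + 3 + 2 + 2 = 94 L.
Lower bound: ⌈94/20⌉ = 5 storage lockers.
Also, 6 drums each exceed 10 L, and no two of those can share a locker, so at least 6 storage lockers are needed.
A packing using 6 storage lockers:
  locker 1: 15 + 4 = 19
  locker 2: 14 + 3 + 3 = 20
  locker 3: 14 + 2 + 2 = 18
  locker 4: 13 = 13
  locker 5: 13 = 13
  locker 6: 11 = 11
This matches the lower bound, so 6 is optimal.

6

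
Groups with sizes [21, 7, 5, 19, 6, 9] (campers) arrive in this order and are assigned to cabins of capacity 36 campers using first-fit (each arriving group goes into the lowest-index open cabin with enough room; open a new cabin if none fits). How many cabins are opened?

  21 → cabin 1 (new)  [load 21/36]
  7 → cabin 1  [load 28/36]
  5 → cabin 1  [load 33/36]
  19 → cabin 2 (new)  [load 19/36]
  6 → cabin 2  [load 25/36]
  9 → cabin 2  [load 34/36]
2 cabins opened.

2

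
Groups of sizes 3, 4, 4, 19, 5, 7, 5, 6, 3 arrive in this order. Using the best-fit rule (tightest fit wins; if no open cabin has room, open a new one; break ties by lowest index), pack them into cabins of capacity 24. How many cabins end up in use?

3

  3 → cabin 1 (new)  [load 3/24]
  4 → cabin 1  [load 7/24]
  4 → cabin 1  [load 11/24]
  19 → cabin 2 (new)  [load 19/24]
  5 → cabin 2  [load 24/24]
  7 → cabin 1  [load 18/24]
  5 → cabin 1  [load 23/24]
  6 → cabin 3 (new)  [load 6/24]
  3 → cabin 3  [load 9/24]
3 cabins opened.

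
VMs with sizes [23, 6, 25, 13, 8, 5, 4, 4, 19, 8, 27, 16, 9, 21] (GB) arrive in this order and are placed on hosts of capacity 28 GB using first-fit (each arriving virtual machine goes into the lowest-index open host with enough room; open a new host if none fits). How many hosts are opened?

  23 → host 1 (new)  [load 23/28]
  6 → host 2 (new)  [load 6/28]
  25 → host 3 (new)  [load 25/28]
  13 → host 2  [load 19/28]
  8 → host 2  [load 27/28]
  5 → host 1  [load 28/28]
  4 → host 4 (new)  [load 4/28]
  4 → host 4  [load 8/28]
  19 → host 4  [load 27/28]
  8 → host 5 (new)  [load 8/28]
  27 → host 6 (new)  [load 27/28]
  16 → host 5  [load 24/28]
  9 → host 7 (new)  [load 9/28]
  21 → host 8 (new)  [load 21/28]
8 hosts opened.

8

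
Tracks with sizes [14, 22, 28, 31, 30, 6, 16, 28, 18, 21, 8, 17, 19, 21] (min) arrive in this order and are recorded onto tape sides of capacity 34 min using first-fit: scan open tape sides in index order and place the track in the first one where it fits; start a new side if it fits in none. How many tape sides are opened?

11

  14 → side 1 (new)  [load 14/34]
  22 → side 2 (new)  [load 22/34]
  28 → side 3 (new)  [load 28/34]
  31 → side 4 (new)  [load 31/34]
  30 → side 5 (new)  [load 30/34]
  6 → side 1  [load 20/34]
  16 → side 6 (new)  [load 16/34]
  28 → side 7 (new)  [load 28/34]
  18 → side 6  [load 34/34]
  21 → side 8 (new)  [load 21/34]
  8 → side 1  [load 28/34]
  17 → side 9 (new)  [load 17/34]
  19 → side 10 (new)  [load 19/34]
  21 → side 11 (new)  [load 21/34]
11 tape sides opened.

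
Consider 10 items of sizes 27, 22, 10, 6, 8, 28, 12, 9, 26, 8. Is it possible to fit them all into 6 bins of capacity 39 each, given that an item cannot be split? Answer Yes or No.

A valid assignment using 5 bins:
  bin 1: 28 + 10 = 38
  bin 2: 27 + 12 = 39
  bin 3: 26 + 9 = 35
  bin 4: 22 + 8 + 8 = 38
  bin 5: 6 = 6
That uses only 5 ≤ 6, so 6 bins are enough.

Yes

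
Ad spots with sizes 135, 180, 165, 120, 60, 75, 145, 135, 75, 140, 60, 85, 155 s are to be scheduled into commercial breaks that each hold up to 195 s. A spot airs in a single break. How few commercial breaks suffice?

Total = 180 + 165 + 155 + 145 + 140 + 135 + 135 + 120 + 85 + 75 + 75 + 60 + 60 = 1530 s.
Lower bound: ⌈1530/195⌉ = 8 commercial breaks.
A packing using 9 commercial breaks:
  break 1: 180 = 180
  break 2: 165 = 165
  break 3: 155 = 155
  break 4: 145 = 145
  break 5: 140 = 140
  break 6: 135 + 60 = 195
  break 7: 135 + 60 = 195
  break 8: 120 + 75 = 195
  break 9: 85 + 75 = 160
No arrangement into 8 commercial breaks stays within capacity, so 9 is optimal.

9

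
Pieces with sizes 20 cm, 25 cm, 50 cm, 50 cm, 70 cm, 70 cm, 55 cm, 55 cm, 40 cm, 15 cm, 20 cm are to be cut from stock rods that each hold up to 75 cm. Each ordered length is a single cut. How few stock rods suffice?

7

Total = 70 + 70 + 55 + 55 + 50 + 50 + 40 + 25 + 20 + 20 + 15 = 470 cm.
Lower bound: ⌈470/75⌉ = 7 stock rods.
A packing using 7 stock rods:
  stock rod 1: 70 = 70
  stock rod 2: 70 = 70
  stock rod 3: 55 + 20 = 75
  stock rod 4: 55 + 20 = 75
  stock rod 5: 50 + 25 = 75
  stock rod 6: 50 + 15 = 65
  stock rod 7: 40 = 40
This matches the lower bound, so 7 is optimal.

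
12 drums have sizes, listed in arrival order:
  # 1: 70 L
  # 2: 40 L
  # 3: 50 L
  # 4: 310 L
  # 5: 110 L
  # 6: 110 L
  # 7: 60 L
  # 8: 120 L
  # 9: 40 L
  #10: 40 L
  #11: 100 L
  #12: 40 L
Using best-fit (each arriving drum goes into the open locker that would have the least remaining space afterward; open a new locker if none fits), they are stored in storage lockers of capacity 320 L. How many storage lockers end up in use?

4

  70 → locker 1 (new)  [load 70/320]
  40 → locker 1  [load 110/320]
  50 → locker 1  [load 160/320]
  310 → locker 2 (new)  [load 310/320]
  110 → locker 1  [load 270/320]
  110 → locker 3 (new)  [load 110/320]
  60 → locker 3  [load 170/320]
  120 → locker 3  [load 290/320]
  40 → locker 1  [load 310/320]
  40 → locker 4 (new)  [load 40/320]
  100 → locker 4  [load 140/320]
  40 → locker 4  [load 180/320]
4 storage lockers opened.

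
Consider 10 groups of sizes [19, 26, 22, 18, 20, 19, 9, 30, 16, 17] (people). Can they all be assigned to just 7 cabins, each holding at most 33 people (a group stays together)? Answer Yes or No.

Total = 196 people; ⌈196/33⌉ = 6.
8 groups each exceed half the capacity and cannot share a cabin, forcing at least 8 cabins.
At least 8 cabins are required, but only 7 are allowed.

No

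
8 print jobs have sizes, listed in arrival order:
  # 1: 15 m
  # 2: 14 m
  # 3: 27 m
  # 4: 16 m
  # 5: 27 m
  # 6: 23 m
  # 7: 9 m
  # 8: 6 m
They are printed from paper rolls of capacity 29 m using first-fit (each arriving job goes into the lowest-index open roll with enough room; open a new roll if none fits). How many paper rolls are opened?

  15 → roll 1 (new)  [load 15/29]
  14 → roll 1  [load 29/29]
  27 → roll 2 (new)  [load 27/29]
  16 → roll 3 (new)  [load 16/29]
  27 → roll 4 (new)  [load 27/29]
  23 → roll 5 (new)  [load 23/29]
  9 → roll 3  [load 25/29]
  6 → roll 5  [load 29/29]
5 paper rolls opened.

5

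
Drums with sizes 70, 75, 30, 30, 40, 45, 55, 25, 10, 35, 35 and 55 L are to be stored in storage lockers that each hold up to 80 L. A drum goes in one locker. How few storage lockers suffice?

7

Total = 75 + 70 + 55 + 55 + 45 + 40 + 35 + 35 + 30 + 30 + 25 + 10 = 505 L.
Lower bound: ⌈505/80⌉ = 7 storage lockers.
A packing using 7 storage lockers:
  locker 1: 75 = 75
  locker 2: 70 + 10 = 80
  locker 3: 55 + 25 = 80
  locker 4: 55 = 55
  locker 5: 45 + 35 = 80
  locker 6: 40 + 35 = 75
  locker 7: 30 + 30 = 60
This matches the lower bound, so 7 is optimal.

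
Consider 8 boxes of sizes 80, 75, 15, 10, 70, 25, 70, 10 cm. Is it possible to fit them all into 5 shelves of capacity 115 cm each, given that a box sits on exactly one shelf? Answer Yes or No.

A valid assignment using 4 shelves:
  shelf 1: 80 + 25 + 10 = 115
  shelf 2: 75 + 15 + 10 = 100
  shelf 3: 70 = 70
  shelf 4: 70 = 70
That uses only 4 ≤ 5, so 5 shelves are enough.

Yes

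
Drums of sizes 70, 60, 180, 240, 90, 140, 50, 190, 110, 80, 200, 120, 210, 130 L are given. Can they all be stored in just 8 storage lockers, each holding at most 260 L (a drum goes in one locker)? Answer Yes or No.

Yes

A valid assignment using 8 storage lockers:
  locker 1: 240 = 240
  locker 2: 210 + 50 = 260
  locker 3: 200 + 60 = 260
  locker 4: 190 + 70 = 260
  locker 5: 180 + 80 = 260
  locker 6: 140 + 120 = 260
  locker 7: 130 + 110 = 240
  locker 8: 90 = 90
Every load is within 260 L, so 8 storage lockers suffice.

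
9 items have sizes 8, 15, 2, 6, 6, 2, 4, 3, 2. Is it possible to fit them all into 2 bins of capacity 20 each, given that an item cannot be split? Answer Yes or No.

No

Total = 48; ⌈48/20⌉ = 3.
At least 3 bins are required, but only 2 are allowed.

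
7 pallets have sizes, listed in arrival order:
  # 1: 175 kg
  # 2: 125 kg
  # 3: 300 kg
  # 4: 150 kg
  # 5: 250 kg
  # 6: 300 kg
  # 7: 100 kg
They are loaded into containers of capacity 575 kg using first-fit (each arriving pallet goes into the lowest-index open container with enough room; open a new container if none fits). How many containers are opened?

3

  175 → container 1 (new)  [load 175/575]
  125 → container 1  [load 300/575]
  300 → container 2 (new)  [load 300/575]
  150 → container 1  [load 450/575]
  250 → container 2  [load 550/575]
  300 → container 3 (new)  [load 300/575]
  100 → container 1  [load 550/575]
3 containers opened.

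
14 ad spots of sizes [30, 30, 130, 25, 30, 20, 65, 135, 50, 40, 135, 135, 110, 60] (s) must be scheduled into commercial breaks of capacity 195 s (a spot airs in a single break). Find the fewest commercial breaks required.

Total = 135 + 135 + 135 + 130 + 110 + 65 + 60 + 50 + 40 + 30 + 30 + 30 + 25 + 20 = 995 s.
Lower bound: ⌈995/195⌉ = 6 commercial breaks.
A packing using 6 commercial breaks:
  break 1: 135 + 60 = 195
  break 2: 135 + 50 = 185
  break 3: 135 + 40 + 20 = 195
  break 4: 130 + 65 = 195
  break 5: 110 + 30 + 30 + 25 = 195
  break 6: 30 = 30
This matches the lower bound, so 6 is optimal.

6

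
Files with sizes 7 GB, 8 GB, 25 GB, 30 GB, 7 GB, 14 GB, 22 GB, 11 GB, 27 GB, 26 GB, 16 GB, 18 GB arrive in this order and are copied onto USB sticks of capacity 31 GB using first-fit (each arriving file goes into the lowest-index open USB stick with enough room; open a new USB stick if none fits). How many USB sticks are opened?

  7 → USB stick 1 (new)  [load 7/31]
  8 → USB stick 1  [load 15/31]
  25 → USB stick 2 (new)  [load 25/31]
  30 → USB stick 3 (new)  [load 30/31]
  7 → USB stick 1  [load 22/31]
  14 → USB stick 4 (new)  [load 14/31]
  22 → USB stick 5 (new)  [load 22/31]
  11 → USB stick 4  [load 25/31]
  27 → USB stick 6 (new)  [load 27/31]
  26 → USB stick 7 (new)  [load 26/31]
  16 → USB stick 8 (new)  [load 16/31]
  18 → USB stick 9 (new)  [load 18/31]
9 USB sticks opened.

9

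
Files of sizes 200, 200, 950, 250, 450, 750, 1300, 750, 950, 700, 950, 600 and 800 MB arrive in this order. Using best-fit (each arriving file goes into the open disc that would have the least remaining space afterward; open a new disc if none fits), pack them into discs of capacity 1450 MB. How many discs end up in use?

7

  200 → disc 1 (new)  [load 200/1450]
  200 → disc 1  [load 400/1450]
  950 → disc 1  [load 1350/1450]
  250 → disc 2 (new)  [load 250/1450]
  450 → disc 2  [load 700/1450]
  750 → disc 2  [load 1450/1450]
  1300 → disc 3 (new)  [load 1300/1450]
  750 → disc 4 (new)  [load 750/1450]
  950 → disc 5 (new)  [load 950/1450]
  700 → disc 4  [load 1450/1450]
  950 → disc 6 (new)  [load 950/1450]
  600 → disc 7 (new)  [load 600/1450]
  800 → disc 7  [load 1400/1450]
7 discs opened.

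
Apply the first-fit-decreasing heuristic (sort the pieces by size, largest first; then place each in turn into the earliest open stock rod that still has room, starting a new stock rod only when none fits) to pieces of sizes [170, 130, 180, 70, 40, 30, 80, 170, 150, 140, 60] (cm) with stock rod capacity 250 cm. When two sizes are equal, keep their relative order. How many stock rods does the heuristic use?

6

Sorted descending: 180, 170, 170, 150, 140, 130, 80, 70, 60, 40, 30.
  180 → stock rod 1 (new)  [load 180/250]
  170 → stock rod 2 (new)  [load 170/250]
  170 → stock rod 3 (new)  [load 170/250]
  150 → stock rod 4 (new)  [load 150/250]
  140 → stock rod 5 (new)  [load 140/250]
  130 → stock rod 6 (new)  [load 130/250]
  80 → stock rod 2  [load 250/250]
  70 → stock rod 1  [load 250/250]
  60 → stock rod 3  [load 230/250]
  40 → stock rod 4  [load 190/250]
  30 → stock rod 4  [load 220/250]
6 stock rods opened.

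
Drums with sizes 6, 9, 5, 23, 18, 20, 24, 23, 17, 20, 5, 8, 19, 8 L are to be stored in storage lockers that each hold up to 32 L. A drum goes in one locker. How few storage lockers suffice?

8

Total = 24 + 23 + 23 + 20 + 20 + 19 + 18 + 17 + 9 + 8 + 8 + 6 + 5 + 5 = 205 L.
Lower bound: ⌈205/32⌉ = 7 storage lockers.
Also, 8 drums each exceed 16 L, and no two of those can share a locker, so at least 8 storage lockers are needed.
A packing using 8 storage lockers:
  locker 1: 24 + 8 = 32
  locker 2: 23 + 9 = 32
  locker 3: 23 + 8 = 31
  locker 4: 20 + 6 + 5 = 31
  locker 5: 20 + 5 = 25
  locker 6: 19 = 19
  locker 7: 18 = 18
  locker 8: 17 = 17
This matches the lower bound, so 8 is optimal.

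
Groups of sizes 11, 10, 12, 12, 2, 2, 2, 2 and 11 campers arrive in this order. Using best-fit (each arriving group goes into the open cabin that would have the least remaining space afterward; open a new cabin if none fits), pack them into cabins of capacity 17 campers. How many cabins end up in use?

5

  11 → cabin 1 (new)  [load 11/17]
  10 → cabin 2 (new)  [load 10/17]
  12 → cabin 3 (new)  [load 12/17]
  12 → cabin 4 (new)  [load 12/17]
  2 → cabin 3  [load 14/17]
  2 → cabin 3  [load 16/17]
  2 → cabin 4  [load 14/17]
  2 → cabin 4  [load 16/17]
  11 → cabin 5 (new)  [load 11/17]
5 cabins opened.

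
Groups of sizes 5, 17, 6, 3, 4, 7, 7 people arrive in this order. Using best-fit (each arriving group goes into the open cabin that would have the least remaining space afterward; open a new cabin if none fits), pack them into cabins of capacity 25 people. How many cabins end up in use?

  5 → cabin 1 (new)  [load 5/25]
  17 → cabin 1  [load 22/25]
  6 → cabin 2 (new)  [load 6/25]
  3 → cabin 1  [load 25/25]
  4 → cabin 2  [load 10/25]
  7 → cabin 2  [load 17/25]
  7 → cabin 2  [load 24/25]
2 cabins opened.

2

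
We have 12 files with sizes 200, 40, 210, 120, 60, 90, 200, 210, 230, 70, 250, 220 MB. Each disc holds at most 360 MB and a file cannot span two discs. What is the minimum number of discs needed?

7

Total = 250 + 230 + 220 + 210 + 210 + 200 + 200 + 120 + 90 + 70 + 60 + 40 = 1900 MB.
Lower bound: ⌈1900/360⌉ = 6 discs.
Also, 7 files each exceed 180 MB, and no two of those can share a disc, so at least 7 discs are needed.
A packing using 7 discs:
  disc 1: 250 + 90 = 340
  disc 2: 230 + 120 = 350
  disc 3: 220 + 70 + 60 = 350
  disc 4: 210 + 40 = 250
  disc 5: 210 = 210
  disc 6: 200 = 200
  disc 7: 200 = 200
This matches the lower bound, so 7 is optimal.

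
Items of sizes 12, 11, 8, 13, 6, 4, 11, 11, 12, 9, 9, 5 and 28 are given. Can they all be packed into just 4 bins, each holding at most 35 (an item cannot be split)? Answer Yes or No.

Yes

A valid assignment using 4 bins:
  bin 1: 28 + 6 = 34
  bin 2: 13 + 11 + 11 = 35
  bin 3: 12 + 12 + 11 = 35
  bin 4: 9 + 9 + 8 + 5 + 4 = 35
Every load is within 35, so 4 bins suffice.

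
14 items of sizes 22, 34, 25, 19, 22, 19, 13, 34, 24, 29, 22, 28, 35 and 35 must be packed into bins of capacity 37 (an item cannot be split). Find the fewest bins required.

13

Total = 35 + 35 + 34 + 34 + 29 + 28 + 25 + 24 + 22 + 22 + 22 + 19 + 19 + 13 = 361.
Lower bound: ⌈361/37⌉ = 10 bins.
Also, 13 items each exceed 37/2, and no two of those can share a bin, so at least 13 bins are needed.
A packing using 13 bins:
  bin 1: 35 = 35
  bin 2: 35 = 35
  bin 3: 34 = 34
  bin 4: 34 = 34
  bin 5: 29 = 29
  bin 6: 28 = 28
  bin 7: 25 = 25
  bin 8: 24 + 13 = 37
  bin 9: 22 = 22
  bin 10: 22 = 22
  bin 11: 22 = 22
  bin 12: 19 = 19
  bin 13: 19 = 19
This matches the lower bound, so 13 is optimal.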